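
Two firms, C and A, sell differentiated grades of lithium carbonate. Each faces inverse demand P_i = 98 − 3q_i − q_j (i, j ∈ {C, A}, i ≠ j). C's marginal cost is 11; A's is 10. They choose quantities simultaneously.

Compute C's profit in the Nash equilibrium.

461.28

Firm C's profit: π = q_C(98 − 3q_C − q_A) − 11q_C.
∂π/∂q_C = 87 − 6q_C − q_A = 0 ⇒ q_C = 14.5 − (1/6)q_A.
Similarly q_A = 44/3 − (1/6)q_C.
Plugging q_A into C's best response: q_C = 14.5 − (1/6)(44/3 − (1/6)q_C) ⇒ (35/36)q_C = 217/18, so q_C = 12.4.
Then q_A = 44/3 − (1/6)·12.4 = 12.6.
P_C = 98 − 3·12.4 − 12.6 = 48.2.
Profit = (48.2 − 11)·12.4 = 461.28.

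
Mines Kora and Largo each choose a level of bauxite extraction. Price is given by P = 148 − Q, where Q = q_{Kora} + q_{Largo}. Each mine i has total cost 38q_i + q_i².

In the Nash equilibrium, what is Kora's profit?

968

Mine Kora's profit: π = q_{Kora}(148 − (q_{Kora} + q_{Largo})) − 38q_{Kora} − q_{Kora}².
∂π/∂q_{Kora} = 110 − 4q_{Kora} − q_{Largo} = 0, so q_{Kora} = 27.5 − 0.25q_{Largo}.
Setting q_{Kora} = q_{Largo} in the reaction function: q_{Kora} = 27.5 − 0.25q_{Kora}, so q_{Kora} = 27.5 / 1.25 = 22.
Price P = 148 − 44 = 104.
Kora's profit: (104 − 38)·22 − (22)² = 968.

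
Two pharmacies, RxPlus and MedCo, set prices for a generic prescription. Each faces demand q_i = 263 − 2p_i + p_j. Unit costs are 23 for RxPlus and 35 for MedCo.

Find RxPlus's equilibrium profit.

RxPlus's profit: π = (p_{RxPlus} − 23)(263 − 2p_{RxPlus} + p_{MedCo}).
∂π/∂p_{RxPlus} = 309 − 4p_{RxPlus} + p_{MedCo} = 0 ⇒ p_{RxPlus} = 77.25 + 0.25p_{MedCo}.
Similarly p_{MedCo} = 83.25 + 0.25p_{RxPlus}.
Plugging p_{MedCo} into RxPlus's best response: p_{RxPlus} = 77.25 + 0.25(83.25 + 0.25p_{RxPlus}) ⇒ 0.9375p_{RxPlus} = 98.0625, so p_{RxPlus} = 104.6.
Then p_{MedCo} = 83.25 + 0.25·104.6 = 109.4.
q_{RxPlus} = 263 − 2·104.6 + 109.4 = 163.2.
Profit = (104.6 − 23)·163.2 = 13317.12.

13317.12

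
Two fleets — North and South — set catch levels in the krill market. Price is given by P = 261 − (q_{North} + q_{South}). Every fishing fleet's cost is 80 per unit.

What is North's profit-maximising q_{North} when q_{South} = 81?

Fishing fleet North's profit: π = q_{North}(261 − (q_{North} + q_{South})) − 80q_{North}.
∂π/∂q_{North} = 181 − 2q_{North} − q_{South} = 0, so q_{North} = 90.5 − 0.5q_{South}.
At q_{South} = 81: q_{North} = 90.5 − 0.5·81 = 50.

50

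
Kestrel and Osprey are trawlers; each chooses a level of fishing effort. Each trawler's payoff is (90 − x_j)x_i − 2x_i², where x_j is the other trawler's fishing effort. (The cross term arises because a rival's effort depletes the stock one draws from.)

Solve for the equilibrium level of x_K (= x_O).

18

Kestrel's payoff is (90 − x_O)x_K − 2x_K².
∂π/∂x_K = 90 − x_O − 4x_K = 0, so x_K = 22.5 − 0.25x_O.
Setting x_K = x_O in the reaction function: x_K = 22.5 − 0.25x_K, so x_K = 22.5 / 1.25 = 18.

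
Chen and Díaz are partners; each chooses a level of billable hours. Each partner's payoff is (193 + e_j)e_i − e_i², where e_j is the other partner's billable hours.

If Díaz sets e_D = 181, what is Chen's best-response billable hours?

Chen's payoff is (193 + e_D)e_C − e_C².
∂π/∂e_C = 193 + e_D − 2e_C = 0, so e_C = 96.5 + 0.5e_D.
At e_D = 181: e_C = 96.5 + 0.5·181 = 187.

187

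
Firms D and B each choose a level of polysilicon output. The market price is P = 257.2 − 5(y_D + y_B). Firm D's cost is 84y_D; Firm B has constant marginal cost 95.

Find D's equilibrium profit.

Firm D's profit: π = y_D(257.2 − 5(y_D + y_B)) − 84y_D.
∂π/∂y_D = 173.2 − 10y_D − 5y_B = 0, so y_D = 17.32 − 0.5y_B.
By the same steps for B: y_B = 16.22 − 0.5y_D.
Substituting the second reaction function into the first: y_D = 17.32 − 0.5(16.22 − 0.5y_D), which gives 0.75y_D = 9.21 ⇒ y_D = 12.28.
Then y_B = 16.22 − 0.5·12.28 = 10.08.
Price P = 257.2 − 5·22.36 = 145.4.
D's profit: (145.4 − 84)·12.28 = 753.992.

753.992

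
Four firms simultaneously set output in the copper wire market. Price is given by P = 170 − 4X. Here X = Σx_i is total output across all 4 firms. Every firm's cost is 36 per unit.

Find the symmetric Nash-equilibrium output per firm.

A representative firm's profit is π_i = x_i(170 − 4X) − 36x_i, with X = x_i + Σ_{j≠i} x_j.
First-order condition: 134 − 8x_i − 4Σ_{j≠i} x_j = 0.
In a symmetric equilibrium every firm chooses the same x, so Σ_{j≠i} x_j = 3x. The condition becomes 134 − 20x = 0, giving x = 134/20 = 6.7.

6.7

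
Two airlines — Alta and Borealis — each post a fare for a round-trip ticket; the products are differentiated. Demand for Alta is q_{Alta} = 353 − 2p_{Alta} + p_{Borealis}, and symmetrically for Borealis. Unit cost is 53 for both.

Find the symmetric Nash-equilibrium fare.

153

Alta's profit: π = (p_{Alta} − 53)(353 − 2p_{Alta} + p_{Borealis}).
∂π/∂p_{Alta} = 459 − 4p_{Alta} + p_{Borealis} = 0 ⇒ p_{Alta} = 114.75 + 0.25p_{Borealis}.
The game is symmetric, so in equilibrium p_{Borealis} = p_{Alta}: the reaction function gives 0.75p_{Alta} = 114.75, hence p_{Alta} = 153.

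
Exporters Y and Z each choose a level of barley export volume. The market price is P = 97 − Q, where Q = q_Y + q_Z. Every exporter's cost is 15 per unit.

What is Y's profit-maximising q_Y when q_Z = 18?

32

Exporter Y's profit: π = q_Y(97 − (q_Y + q_Z)) − 15q_Y.
∂π/∂q_Y = 82 − 2q_Y − q_Z = 0, so q_Y = 41 − 0.5q_Z.
At q_Z = 18: q_Y = 41 − 0.5·18 = 32.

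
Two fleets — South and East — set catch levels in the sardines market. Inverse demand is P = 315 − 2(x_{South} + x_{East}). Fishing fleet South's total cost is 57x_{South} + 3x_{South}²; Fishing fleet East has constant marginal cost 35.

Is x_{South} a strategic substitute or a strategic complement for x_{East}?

strategic substitutes

Fishing fleet South's profit: π = x_{South}(315 − 2(x_{South} + x_{East})) − 57x_{South} − 3x_{South}².
∂π/∂x_{South} = 258 − 10x_{South} − 2x_{East} = 0, so x_{South} = 25.8 − 0.2x_{East}.
The best-response slope dx_{South}/dx_{East} = −0.2 < 0: the reaction function is downward-sloping, so the choices are strategic substitutes.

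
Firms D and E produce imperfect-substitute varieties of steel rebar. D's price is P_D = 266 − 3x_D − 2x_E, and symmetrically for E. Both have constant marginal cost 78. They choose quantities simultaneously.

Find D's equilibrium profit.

1656.75

Firm D's profit: π = x_D(266 − 3x_D − 2x_E) − 78x_D.
∂π/∂x_D = 188 − 6x_D − 2x_E = 0 ⇒ x_D = 94/3 − (1/3)x_E.
Setting x_D = x_E in the reaction function: x_D = 94/3 − (1/3)x_D, so x_D = (94/3) / (4/3) = 23.5.
P_D = 266 − 3·23.5 − 2·23.5 = 148.5.
Profit = (148.5 − 78)·23.5 = 1656.75.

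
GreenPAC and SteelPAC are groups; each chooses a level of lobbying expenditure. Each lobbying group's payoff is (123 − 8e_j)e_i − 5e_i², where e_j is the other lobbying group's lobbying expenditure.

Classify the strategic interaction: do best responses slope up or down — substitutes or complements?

GreenPAC's payoff is (123 − 8e_S)e_G − 5e_G².
∂π/∂e_G = 123 − 8e_S − 10e_G = 0, so e_G = 12.3 − 0.8e_S.
The best-response slope de_G/de_S = −0.8 < 0: the reaction function is downward-sloping, so the choices are strategic substitutes.

strategic substitutes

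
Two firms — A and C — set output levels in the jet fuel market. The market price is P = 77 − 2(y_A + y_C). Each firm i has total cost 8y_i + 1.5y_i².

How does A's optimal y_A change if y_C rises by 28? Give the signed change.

Firm A's profit: π = y_A(77 − 2(y_A + y_C)) − 8y_A − 1.5y_A².
∂π/∂y_A = 69 − 7y_A − 2y_C = 0, so y_A = 69/7 − (2/7)y_C.
The reaction-function slope is −2/7, so a 28-unit rise in y_C moves y_A by −2/7 × 28 = −8. A's best response falls — the actions are strategic substitutes.

-8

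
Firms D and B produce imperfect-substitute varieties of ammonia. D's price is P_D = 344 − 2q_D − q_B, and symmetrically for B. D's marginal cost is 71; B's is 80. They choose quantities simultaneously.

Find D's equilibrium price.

181.4

Firm D's profit: π = q_D(344 − 2q_D − q_B) − 71q_D.
∂π/∂q_D = 273 − 4q_D − q_B = 0 ⇒ q_D = 68.25 − 0.25q_B.
Similarly q_B = 66 − 0.25q_D.
Plugging q_B into D's best response: q_D = 68.25 − 0.25(66 − 0.25q_D) ⇒ 0.9375q_D = 51.75, so q_D = 55.2.
Then q_B = 66 − 0.25·55.2 = 52.2.
P_D = 344 − 2·55.2 − 52.2 = 181.4.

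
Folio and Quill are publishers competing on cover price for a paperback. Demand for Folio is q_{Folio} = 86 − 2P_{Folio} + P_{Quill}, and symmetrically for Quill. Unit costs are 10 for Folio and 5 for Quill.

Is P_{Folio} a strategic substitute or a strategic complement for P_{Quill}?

strategic complements

Folio's profit: π = (P_{Folio} − 10)(86 − 2P_{Folio} + P_{Quill}).
∂π/∂P_{Folio} = 106 − 4P_{Folio} + P_{Quill} = 0 ⇒ P_{Folio} = 26.5 + 0.25P_{Quill}.
The best-response slope dP_{Folio}/dP_{Quill} = 0.25 > 0: the reaction function is upward-sloping, so the choices are strategic complements.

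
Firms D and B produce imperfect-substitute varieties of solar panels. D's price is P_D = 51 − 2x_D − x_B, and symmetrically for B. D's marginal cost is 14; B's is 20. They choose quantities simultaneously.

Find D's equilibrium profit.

121.68

Firm D's profit: π = x_D(51 − 2x_D − x_B) − 14x_D.
∂π/∂x_D = 37 − 4x_D − x_B = 0 ⇒ x_D = 9.25 − 0.25x_B.
Similarly x_B = 7.75 − 0.25x_D.
Plugging x_B into D's best response: x_D = 9.25 − 0.25(7.75 − 0.25x_D) ⇒ 0.9375x_D = 7.3125, so x_D = 7.8.
Then x_B = 7.75 − 0.25·7.8 = 5.8.
P_D = 51 − 2·7.8 − 5.8 = 29.6.
Profit = (29.6 − 14)·7.8 = 121.68.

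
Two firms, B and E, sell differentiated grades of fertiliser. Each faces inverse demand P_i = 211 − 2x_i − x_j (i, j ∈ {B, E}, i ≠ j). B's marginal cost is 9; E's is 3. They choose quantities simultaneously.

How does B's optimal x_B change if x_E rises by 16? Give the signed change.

-4

Firm B's profit: π = x_B(211 − 2x_B − x_E) − 9x_B.
∂π/∂x_B = 202 − 4x_B − x_E = 0 ⇒ x_B = 50.5 − 0.25x_E.
The reaction-function slope is −0.25, so a 16-unit rise in x_E moves x_B by −0.25 × 16 = −4. B's best response falls — the actions are strategic substitutes.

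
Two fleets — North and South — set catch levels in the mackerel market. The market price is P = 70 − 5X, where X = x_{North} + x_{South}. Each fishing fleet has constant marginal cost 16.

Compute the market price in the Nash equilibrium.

34

Fishing fleet North's profit: π = x_{North}(70 − 5(x_{North} + x_{South})) − 16x_{North}.
∂π/∂x_{North} = 54 − 10x_{North} − 5x_{South} = 0, so x_{North} = 5.4 − 0.5x_{South}.
The game is symmetric, so in equilibrium x_{South} = x_{North}: the reaction function gives 1.5x_{North} = 5.4, hence x_{North} = 3.6.
Equilibrium price: P = 70 − 5·7.2 = 34.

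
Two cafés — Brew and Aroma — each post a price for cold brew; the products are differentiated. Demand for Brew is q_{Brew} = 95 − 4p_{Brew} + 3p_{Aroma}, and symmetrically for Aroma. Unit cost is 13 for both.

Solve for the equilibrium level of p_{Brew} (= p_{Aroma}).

Brew's profit: π = (p_{Brew} − 13)(95 − 4p_{Brew} + 3p_{Aroma}).
∂π/∂p_{Brew} = 147 − 8p_{Brew} + 3p_{Aroma} = 0 ⇒ p_{Brew} = 18.375 + 0.375p_{Aroma}.
By symmetry p_{Aroma} = p_{Brew}; substituting into the reaction function, 0.625p_{Brew} = 18.375 and p_{Brew} = 29.4.

29.4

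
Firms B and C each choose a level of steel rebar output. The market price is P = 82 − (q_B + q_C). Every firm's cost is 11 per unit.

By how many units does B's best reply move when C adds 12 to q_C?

Firm B's profit: π = q_B(82 − (q_B + q_C)) − 11q_B.
∂π/∂q_B = 71 − 2q_B − q_C = 0, so q_B = 35.5 − 0.5q_C.
The reaction-function slope is −0.5, so a 12-unit rise in q_C moves q_B by −0.5 × 12 = −6. B's best response falls — the actions are strategic substitutes.

-6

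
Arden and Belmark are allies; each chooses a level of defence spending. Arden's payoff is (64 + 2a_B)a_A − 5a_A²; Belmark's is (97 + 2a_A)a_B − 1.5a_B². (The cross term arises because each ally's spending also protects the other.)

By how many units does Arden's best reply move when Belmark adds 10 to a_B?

Expanding Arden's payoff: 64a_A + 2a_Ba_A − 5a_A².
∂π/∂a_A = 64 + 2a_B − 10a_A = 0, so a_A = 6.4 + 0.2a_B.
The reaction-function slope is 0.2, so a 10-unit rise in a_B moves a_A by 0.2 × 10 = 2. Arden's best response rises — the actions are strategic complements.

2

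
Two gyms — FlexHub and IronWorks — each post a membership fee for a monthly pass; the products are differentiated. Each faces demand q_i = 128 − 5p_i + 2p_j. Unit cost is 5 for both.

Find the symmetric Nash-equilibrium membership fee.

19.125

FlexHub's profit: π = (p_{FlexHub} − 5)(128 − 5p_{FlexHub} + 2p_{IronWorks}).
∂π/∂p_{FlexHub} = 153 − 10p_{FlexHub} + 2p_{IronWorks} = 0 ⇒ p_{FlexHub} = 15.3 + 0.2p_{IronWorks}.
By symmetry p_{IronWorks} = p_{FlexHub}; substituting into the reaction function, 0.8p_{FlexHub} = 15.3 and p_{FlexHub} = 19.125.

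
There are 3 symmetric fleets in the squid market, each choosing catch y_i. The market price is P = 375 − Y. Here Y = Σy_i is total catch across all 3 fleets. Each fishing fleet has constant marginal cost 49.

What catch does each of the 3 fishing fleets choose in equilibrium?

81.5

A representative fishing fleet's profit is π_i = y_i(375 − Y) − 49y_i, with Y = y_i + Σ_{j≠i} y_j.
First-order condition: 326 − 2y_i − Σ_{j≠i} y_j = 0.
With identical fishing fleets, set every y_j = y: then 326 − 2y − 2y = 0, i.e. y = 326/4 = 81.5.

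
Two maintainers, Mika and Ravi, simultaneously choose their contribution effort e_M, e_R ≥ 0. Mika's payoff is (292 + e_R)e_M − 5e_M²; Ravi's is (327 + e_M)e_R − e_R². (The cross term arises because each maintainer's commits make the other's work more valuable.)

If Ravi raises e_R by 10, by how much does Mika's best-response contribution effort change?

1

Expanding Mika's payoff: 292e_M + e_Re_M − 5e_M².
∂π/∂e_M = 292 + e_R − 10e_M = 0, so e_M = 29.2 + 0.1e_R.
The reaction-function slope is 0.1, so a 10-unit rise in e_R moves e_M by 0.1 × 10 = 1. Mika's best response rises — the actions are strategic complements.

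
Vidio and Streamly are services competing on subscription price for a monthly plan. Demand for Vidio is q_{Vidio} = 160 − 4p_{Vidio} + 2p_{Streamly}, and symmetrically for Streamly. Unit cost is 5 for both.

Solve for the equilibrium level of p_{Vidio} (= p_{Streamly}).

30

Vidio's profit: π = (p_{Vidio} − 5)(160 − 4p_{Vidio} + 2p_{Streamly}).
∂π/∂p_{Vidio} = 180 − 8p_{Vidio} + 2p_{Streamly} = 0 ⇒ p_{Vidio} = 22.5 + 0.25p_{Streamly}.
The game is symmetric, so in equilibrium p_{Streamly} = p_{Vidio}: the reaction function gives 0.75p_{Vidio} = 22.5, hence p_{Vidio} = 30.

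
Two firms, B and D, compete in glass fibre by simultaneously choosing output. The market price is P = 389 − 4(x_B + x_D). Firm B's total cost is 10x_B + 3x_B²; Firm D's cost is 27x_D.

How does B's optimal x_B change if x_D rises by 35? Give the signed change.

Firm B's profit: π = x_B(389 − 4(x_B + x_D)) − 10x_B − 3x_B².
∂π/∂x_B = 379 − 14x_B − 4x_D = 0, so x_B = 379/14 − (2/7)x_D.
The reaction-function slope is −2/7, so a 35-unit rise in x_D moves x_B by −2/7 × 35 = −10. B's best response falls — the actions are strategic substitutes.

-10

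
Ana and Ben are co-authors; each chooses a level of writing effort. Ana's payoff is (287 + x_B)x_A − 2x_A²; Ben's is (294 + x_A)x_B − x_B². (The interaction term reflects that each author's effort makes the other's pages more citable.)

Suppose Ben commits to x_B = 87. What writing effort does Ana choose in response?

93.5

Expanding Ana's payoff: 287x_A + x_Bx_A − 2x_A².
∂π/∂x_A = 287 + x_B − 4x_A = 0, so x_A = 71.75 + 0.25x_B.
At x_B = 87: x_A = 71.75 + 0.25·87 = 93.5.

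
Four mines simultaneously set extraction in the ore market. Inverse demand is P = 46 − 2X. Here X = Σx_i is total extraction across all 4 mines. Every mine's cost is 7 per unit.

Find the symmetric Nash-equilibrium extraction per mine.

A representative mine's profit is π_i = x_i(46 − 2X) − 7x_i, with X = x_i + Σ_{j≠i} x_j.
First-order condition: 39 − 4x_i − 2Σ_{j≠i} x_j = 0.
With identical mines, set every x_j = x: then 39 − 4x − 6x = 0, i.e. x = 39/10 = 3.9.

3.9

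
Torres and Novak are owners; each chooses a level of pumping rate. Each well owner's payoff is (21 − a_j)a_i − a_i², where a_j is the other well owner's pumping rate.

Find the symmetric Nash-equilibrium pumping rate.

7

Torres's payoff is (21 − a_N)a_T − a_T².
∂π/∂a_T = 21 − a_N − 2a_T = 0, so a_T = 10.5 − 0.5a_N.
The game is symmetric, so in equilibrium a_N = a_T: the reaction function gives 1.5a_T = 10.5, hence a_T = 7.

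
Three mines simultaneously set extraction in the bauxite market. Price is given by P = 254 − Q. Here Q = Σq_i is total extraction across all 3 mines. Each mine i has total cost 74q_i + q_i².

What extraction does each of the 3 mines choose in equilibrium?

30

A representative mine's profit is π_i = q_i(254 − Q) − 74q_i − q_i², with Q = q_i + Σ_{j≠i} q_j.
First-order condition: 180 − 4q_i − Σ_{j≠i} q_j = 0.
With identical mines, set every q_j = q: then 180 − 4q − 2q = 0, i.e. q = 180/6 = 30.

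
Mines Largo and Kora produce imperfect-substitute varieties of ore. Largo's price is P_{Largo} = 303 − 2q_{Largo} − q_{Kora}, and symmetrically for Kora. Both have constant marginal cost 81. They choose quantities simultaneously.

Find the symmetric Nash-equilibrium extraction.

44.4

Mine Largo's profit: π = q_{Largo}(303 − 2q_{Largo} − q_{Kora}) − 81q_{Largo}.
∂π/∂q_{Largo} = 222 − 4q_{Largo} − q_{Kora} = 0 ⇒ q_{Largo} = 55.5 − 0.25q_{Kora}.
The game is symmetric, so in equilibrium q_{Kora} = q_{Largo}: the reaction function gives 1.25q_{Largo} = 55.5, hence q_{Largo} = 44.4.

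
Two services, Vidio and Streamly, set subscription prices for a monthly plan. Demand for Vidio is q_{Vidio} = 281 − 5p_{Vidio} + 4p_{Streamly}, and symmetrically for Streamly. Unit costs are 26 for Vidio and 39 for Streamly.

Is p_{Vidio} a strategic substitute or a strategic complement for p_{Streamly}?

Vidio's profit: π = (p_{Vidio} − 26)(281 − 5p_{Vidio} + 4p_{Streamly}).
∂π/∂p_{Vidio} = 411 − 10p_{Vidio} + 4p_{Streamly} = 0 ⇒ p_{Vidio} = 41.1 + 0.4p_{Streamly}.
The best-response slope dp_{Vidio}/dp_{Streamly} = 0.4 > 0: the reaction function is upward-sloping, so the choices are strategic complements.

strategic complements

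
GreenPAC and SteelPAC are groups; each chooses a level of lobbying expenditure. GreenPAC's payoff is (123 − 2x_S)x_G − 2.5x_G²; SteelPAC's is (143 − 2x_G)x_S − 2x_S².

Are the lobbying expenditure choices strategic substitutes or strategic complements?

strategic substitutes

Expanding GreenPAC's payoff: 123x_G − 2x_Sx_G − 2.5x_G².
∂π/∂x_G = 123 − 2x_S − 5x_G = 0, so x_G = 24.6 − 0.4x_S.
The best-response slope dx_G/dx_S = −0.4 < 0: the reaction function is downward-sloping, so the choices are strategic substitutes.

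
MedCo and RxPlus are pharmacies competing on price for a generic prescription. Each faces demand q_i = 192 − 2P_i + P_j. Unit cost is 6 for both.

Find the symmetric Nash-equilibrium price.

68

MedCo's profit: π = (P_{MedCo} − 6)(192 − 2P_{MedCo} + P_{RxPlus}).
∂π/∂P_{MedCo} = 204 − 4P_{MedCo} + P_{RxPlus} = 0 ⇒ P_{MedCo} = 51 + 0.25P_{RxPlus}.
Setting P_{MedCo} = P_{RxPlus} in the reaction function: P_{MedCo} = 51 + 0.25P_{MedCo}, so P_{MedCo} = 51 / 0.75 = 68.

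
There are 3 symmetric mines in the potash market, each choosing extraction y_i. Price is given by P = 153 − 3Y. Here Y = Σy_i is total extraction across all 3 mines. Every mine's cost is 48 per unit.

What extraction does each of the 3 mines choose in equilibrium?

A representative mine's profit is π_i = y_i(153 − 3Y) − 48y_i, with Y = y_i + Σ_{j≠i} y_j.
First-order condition: 105 − 6y_i − 3Σ_{j≠i} y_j = 0.
With identical mines, set every y_j = y: then 105 − 6y − 6y = 0, i.e. y = 105/12 = 8.75.

8.75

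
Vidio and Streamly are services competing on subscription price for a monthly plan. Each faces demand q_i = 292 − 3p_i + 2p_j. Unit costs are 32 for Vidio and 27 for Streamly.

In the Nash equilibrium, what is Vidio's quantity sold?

192.1875

Vidio's profit: π = (p_{Vidio} − 32)(292 − 3p_{Vidio} + 2p_{Streamly}).
∂π/∂p_{Vidio} = 388 − 6p_{Vidio} + 2p_{Streamly} = 0 ⇒ p_{Vidio} = 194/3 + (1/3)p_{Streamly}.
Similarly p_{Streamly} = 373/6 + (1/3)p_{Vidio}.
Plugging p_{Streamly} into Vidio's best response: p_{Vidio} = 194/3 + (1/3)(373/6 + (1/3)p_{Vidio}) ⇒ (8/9)p_{Vidio} = 1537/18, so p_{Vidio} = 96.0625.
Then p_{Streamly} = 373/6 + (1/3)·96.0625 = 94.1875.
q_{Vidio} = 292 − 3·96.0625 + 2·94.1875 = 192.1875.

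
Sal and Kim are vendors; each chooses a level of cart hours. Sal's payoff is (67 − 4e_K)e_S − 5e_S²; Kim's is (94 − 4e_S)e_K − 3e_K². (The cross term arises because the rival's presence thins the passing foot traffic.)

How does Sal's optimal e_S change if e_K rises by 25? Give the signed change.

Expanding Sal's payoff: 67e_S − 4e_Ke_S − 5e_S².
∂π/∂e_S = 67 − 4e_K − 10e_S = 0, so e_S = 6.7 − 0.4e_K.
The reaction-function slope is −0.4, so a 25-unit rise in e_K moves e_S by −0.4 × 25 = −10. Sal's best response falls — the actions are strategic substitutes.

-10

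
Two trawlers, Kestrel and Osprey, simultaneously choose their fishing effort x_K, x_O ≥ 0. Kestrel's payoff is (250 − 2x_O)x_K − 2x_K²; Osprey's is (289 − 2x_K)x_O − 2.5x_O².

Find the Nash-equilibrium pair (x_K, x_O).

42, 41

Expanding Kestrel's payoff: 250x_K − 2x_Ox_K − 2x_K².
∂π/∂x_K = 250 − 2x_O − 4x_K = 0, so x_K = 62.5 − 0.5x_O.
Likewise for Osprey: x_O = 57.8 − 0.4x_K.
Substituting the second reaction function into the first: x_K = 62.5 − 0.5(57.8 − 0.4x_K), which gives 0.8x_K = 33.6 ⇒ x_K = 42.
Then x_O = 57.8 − 0.4·42 = 41.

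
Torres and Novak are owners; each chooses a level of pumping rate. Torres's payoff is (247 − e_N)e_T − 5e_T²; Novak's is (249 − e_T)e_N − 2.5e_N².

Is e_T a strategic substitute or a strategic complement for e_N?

strategic substitutes

Expanding Torres's payoff: 247e_T − e_Ne_T − 5e_T².
∂π/∂e_T = 247 − e_N − 10e_T = 0, so e_T = 24.7 − 0.1e_N.
The best-response slope de_T/de_N = −0.1 < 0: the reaction function is downward-sloping, so the choices are strategic substitutes.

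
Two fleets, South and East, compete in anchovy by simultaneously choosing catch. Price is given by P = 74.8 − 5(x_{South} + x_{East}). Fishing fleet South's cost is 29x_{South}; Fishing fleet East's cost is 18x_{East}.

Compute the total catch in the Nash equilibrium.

Fishing fleet South's profit: π = x_{South}(74.8 − 5(x_{South} + x_{East})) − 29x_{South}.
∂π/∂x_{South} = 45.8 − 10x_{South} − 5x_{East} = 0, so x_{South} = 4.58 − 0.5x_{East}.
By the same steps for East: x_{East} = 5.68 − 0.5x_{South}.
Solving the two reaction functions simultaneously: (1 − (−0.5)(−0.5))x_{South} = 4.58 − 0.5·5.68, so 0.75x_{South} = 1.74 and x_{South} = 2.32.
Then x_{East} = 5.68 − 0.5·2.32 = 4.52.
Total catch: 2.32 + 4.52 = 6.84.

6.84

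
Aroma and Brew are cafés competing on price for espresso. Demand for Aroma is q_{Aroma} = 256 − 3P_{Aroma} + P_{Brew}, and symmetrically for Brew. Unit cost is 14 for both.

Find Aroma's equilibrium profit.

6238.08

Aroma's profit: π = (P_{Aroma} − 14)(256 − 3P_{Aroma} + P_{Brew}).
∂π/∂P_{Aroma} = 298 − 6P_{Aroma} + P_{Brew} = 0 ⇒ P_{Aroma} = 149/3 + (1/6)P_{Brew}.
Setting P_{Aroma} = P_{Brew} in the reaction function: P_{Aroma} = 149/3 + (1/6)P_{Aroma}, so P_{Aroma} = (149/3) / (5/6) = 59.6.
q_{Aroma} = 256 − 3·59.6 + 59.6 = 136.8.
Profit = (59.6 − 14)·136.8 = 6238.08.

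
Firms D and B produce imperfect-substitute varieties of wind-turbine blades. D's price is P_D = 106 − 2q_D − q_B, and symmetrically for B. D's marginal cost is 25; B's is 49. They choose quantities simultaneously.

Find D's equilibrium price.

60.6

Firm D's profit: π = q_D(106 − 2q_D − q_B) − 25q_D.
∂π/∂q_D = 81 − 4q_D − q_B = 0 ⇒ q_D = 20.25 − 0.25q_B.
Similarly q_B = 14.25 − 0.25q_D.
Substituting the second reaction function into the first: q_D = 20.25 − 0.25(14.25 − 0.25q_D), which gives 0.9375q_D = 16.6875 ⇒ q_D = 17.8.
Then q_B = 14.25 − 0.25·17.8 = 9.8.
P_D = 106 − 2·17.8 − 9.8 = 60.6.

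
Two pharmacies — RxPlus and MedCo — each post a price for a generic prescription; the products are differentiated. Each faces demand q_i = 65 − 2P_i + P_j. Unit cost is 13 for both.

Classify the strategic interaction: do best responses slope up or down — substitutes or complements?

RxPlus's profit: π = (P_{RxPlus} − 13)(65 − 2P_{RxPlus} + P_{MedCo}).
∂π/∂P_{RxPlus} = 91 − 4P_{RxPlus} + P_{MedCo} = 0 ⇒ P_{RxPlus} = 22.75 + 0.25P_{MedCo}.
The best-response slope dP_{RxPlus}/dP_{MedCo} = 0.25 > 0: the reaction function is upward-sloping, so the choices are strategic complements.

strategic complements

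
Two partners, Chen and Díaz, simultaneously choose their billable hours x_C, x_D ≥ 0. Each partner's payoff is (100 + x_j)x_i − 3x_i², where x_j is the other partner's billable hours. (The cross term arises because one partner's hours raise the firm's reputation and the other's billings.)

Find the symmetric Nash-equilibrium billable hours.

20

Chen's payoff is (100 + x_D)x_C − 3x_C².
∂π/∂x_C = 100 + x_D − 6x_C = 0, so x_C = 50/3 + (1/6)x_D.
By symmetry x_D = x_C; substituting into the reaction function, (5/6)x_C = 50/3 and x_C = 20.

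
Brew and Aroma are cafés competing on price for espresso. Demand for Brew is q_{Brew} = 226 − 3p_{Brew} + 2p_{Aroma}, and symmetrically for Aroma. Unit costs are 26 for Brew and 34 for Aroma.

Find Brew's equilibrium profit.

7956.75

Brew's profit: π = (p_{Brew} − 26)(226 − 3p_{Brew} + 2p_{Aroma}).
∂π/∂p_{Brew} = 304 − 6p_{Brew} + 2p_{Aroma} = 0 ⇒ p_{Brew} = 152/3 + (1/3)p_{Aroma}.
Similarly p_{Aroma} = 164/3 + (1/3)p_{Brew}.
Plugging p_{Aroma} into Brew's best response: p_{Brew} = 152/3 + (1/3)(164/3 + (1/3)p_{Brew}) ⇒ (8/9)p_{Brew} = 620/9, so p_{Brew} = 77.5.
Then p_{Aroma} = 164/3 + (1/3)·77.5 = 80.5.
q_{Brew} = 226 − 3·77.5 + 2·80.5 = 154.5.
Profit = (77.5 − 26)·154.5 = 7956.75.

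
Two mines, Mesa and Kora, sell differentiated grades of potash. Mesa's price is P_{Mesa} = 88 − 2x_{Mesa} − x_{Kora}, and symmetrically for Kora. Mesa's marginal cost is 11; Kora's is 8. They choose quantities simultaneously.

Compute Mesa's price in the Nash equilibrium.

Mine Mesa's profit: π = x_{Mesa}(88 − 2x_{Mesa} − x_{Kora}) − 11x_{Mesa}.
∂π/∂x_{Mesa} = 77 − 4x_{Mesa} − x_{Kora} = 0 ⇒ x_{Mesa} = 19.25 − 0.25x_{Kora}.
Similarly x_{Kora} = 20 − 0.25x_{Mesa}.
Solving the two reaction functions simultaneously: (1 − (−0.25)(−0.25))x_{Mesa} = 19.25 − 0.25·20, so 0.9375x_{Mesa} = 14.25 and x_{Mesa} = 15.2.
Then x_{Kora} = 20 − 0.25·15.2 = 16.2.
P_{Mesa} = 88 − 2·15.2 − 16.2 = 41.4.

41.4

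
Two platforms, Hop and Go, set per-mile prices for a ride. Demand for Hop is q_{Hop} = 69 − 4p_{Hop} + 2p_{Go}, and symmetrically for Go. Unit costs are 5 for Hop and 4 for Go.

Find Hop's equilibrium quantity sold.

Hop's profit: π = (p_{Hop} − 5)(69 − 4p_{Hop} + 2p_{Go}).
∂π/∂p_{Hop} = 89 − 8p_{Hop} + 2p_{Go} = 0 ⇒ p_{Hop} = 11.125 + 0.25p_{Go}.
Similarly p_{Go} = 10.625 + 0.25p_{Hop}.
Plugging p_{Go} into Hop's best response: p_{Hop} = 11.125 + 0.25(10.625 + 0.25p_{Hop}) ⇒ 0.9375p_{Hop} = 441/32, so p_{Hop} = 14.7.
Then p_{Go} = 10.625 + 0.25·14.7 = 14.3.
q_{Hop} = 69 − 4·14.7 + 2·14.3 = 38.8.

38.8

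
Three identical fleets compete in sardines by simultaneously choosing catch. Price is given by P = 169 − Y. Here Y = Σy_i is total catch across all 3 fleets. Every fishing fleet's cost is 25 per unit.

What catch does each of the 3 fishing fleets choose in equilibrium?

36

A representative fishing fleet's profit is π_i = y_i(169 − Y) − 25y_i, with Y = y_i + Σ_{j≠i} y_j.
First-order condition: 144 − 2y_i − Σ_{j≠i} y_j = 0.
Imposing symmetry (y_j = y for all j) turns Σ_{j≠i} y_j into 2y, so 144 = 4y and y = 36.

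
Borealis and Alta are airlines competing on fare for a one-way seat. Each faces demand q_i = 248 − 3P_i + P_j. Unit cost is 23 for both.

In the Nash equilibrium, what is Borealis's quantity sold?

Borealis's profit: π = (P_{Borealis} − 23)(248 − 3P_{Borealis} + P_{Alta}).
∂π/∂P_{Borealis} = 317 − 6P_{Borealis} + P_{Alta} = 0 ⇒ P_{Borealis} = 317/6 + (1/6)P_{Alta}.
Setting P_{Borealis} = P_{Alta} in the reaction function: P_{Borealis} = 317/6 + (1/6)P_{Borealis}, so P_{Borealis} = (317/6) / (5/6) = 63.4.
q_{Borealis} = 248 − 3·63.4 + 63.4 = 121.2.

121.2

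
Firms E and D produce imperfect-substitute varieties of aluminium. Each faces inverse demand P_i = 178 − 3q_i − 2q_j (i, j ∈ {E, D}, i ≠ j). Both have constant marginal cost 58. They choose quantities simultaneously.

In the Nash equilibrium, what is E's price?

103

Firm E's profit: π = q_E(178 − 3q_E − 2q_D) − 58q_E.
∂π/∂q_E = 120 − 6q_E − 2q_D = 0 ⇒ q_E = 20 − (1/3)q_D.
By symmetry q_D = q_E; substituting into the reaction function, (4/3)q_E = 20 and q_E = 15.
P_E = 178 − 3·15 − 2·15 = 103.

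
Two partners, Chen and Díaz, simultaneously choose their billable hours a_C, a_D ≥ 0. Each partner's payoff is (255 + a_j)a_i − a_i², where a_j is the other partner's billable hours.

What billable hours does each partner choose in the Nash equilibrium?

Chen's payoff is (255 + a_D)a_C − a_C².
∂π/∂a_C = 255 + a_D − 2a_C = 0, so a_C = 127.5 + 0.5a_D.
By symmetry a_D = a_C; substituting into the reaction function, 0.5a_C = 127.5 and a_C = 255.

255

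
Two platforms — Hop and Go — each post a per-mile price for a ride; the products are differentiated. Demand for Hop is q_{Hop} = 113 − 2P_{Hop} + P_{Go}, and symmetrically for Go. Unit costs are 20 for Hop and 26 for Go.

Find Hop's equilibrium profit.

Hop's profit: π = (P_{Hop} − 20)(113 − 2P_{Hop} + P_{Go}).
∂π/∂P_{Hop} = 153 − 4P_{Hop} + P_{Go} = 0 ⇒ P_{Hop} = 38.25 + 0.25P_{Go}.
Similarly P_{Go} = 41.25 + 0.25P_{Hop}.
Solving the two reaction functions simultaneously: (1 − (0.25)(0.25))P_{Hop} = 38.25 + 0.25·41.25, so 0.9375P_{Hop} = 48.5625 and P_{Hop} = 51.8.
Then P_{Go} = 41.25 + 0.25·51.8 = 54.2.
q_{Hop} = 113 − 2·51.8 + 54.2 = 63.6.
Profit = (51.8 − 20)·63.6 = 2022.48.

2022.48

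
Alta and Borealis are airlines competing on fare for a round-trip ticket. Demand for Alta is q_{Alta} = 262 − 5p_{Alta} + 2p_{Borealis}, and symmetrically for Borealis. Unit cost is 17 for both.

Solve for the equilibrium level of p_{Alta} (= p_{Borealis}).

43.375

Alta's profit: π = (p_{Alta} − 17)(262 − 5p_{Alta} + 2p_{Borealis}).
∂π/∂p_{Alta} = 347 − 10p_{Alta} + 2p_{Borealis} = 0 ⇒ p_{Alta} = 34.7 + 0.2p_{Borealis}.
The game is symmetric, so in equilibrium p_{Borealis} = p_{Alta}: the reaction function gives 0.8p_{Alta} = 34.7, hence p_{Alta} = 43.375.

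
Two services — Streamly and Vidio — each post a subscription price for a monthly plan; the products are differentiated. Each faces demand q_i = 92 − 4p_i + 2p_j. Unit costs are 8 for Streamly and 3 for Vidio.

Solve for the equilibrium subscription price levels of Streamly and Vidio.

20, 18

Streamly's profit: π = (p_{Streamly} − 8)(92 − 4p_{Streamly} + 2p_{Vidio}).
∂π/∂p_{Streamly} = 124 − 8p_{Streamly} + 2p_{Vidio} = 0 ⇒ p_{Streamly} = 15.5 + 0.25p_{Vidio}.
Similarly p_{Vidio} = 13 + 0.25p_{Streamly}.
Plugging p_{Vidio} into Streamly's best response: p_{Streamly} = 15.5 + 0.25(13 + 0.25p_{Streamly}) ⇒ 0.9375p_{Streamly} = 18.75, so p_{Streamly} = 20.
Then p_{Vidio} = 13 + 0.25·20 = 18.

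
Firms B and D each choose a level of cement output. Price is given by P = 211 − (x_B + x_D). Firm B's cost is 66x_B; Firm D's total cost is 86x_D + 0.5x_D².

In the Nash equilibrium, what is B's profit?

3844

Firm B's profit: π = x_B(211 − (x_B + x_D)) − 66x_B.
∂π/∂x_B = 145 − 2x_B − x_D = 0, so x_B = 72.5 − 0.5x_D.
For D: ∂π/∂x_D = 125 − 3x_D − x_B = 0 ⇒ x_D = 125/3 − (1/3)x_B.
Substituting the second reaction function into the first: x_B = 72.5 − 0.5(125/3 − (1/3)x_B), which gives (5/6)x_B = 155/3 ⇒ x_B = 62.
Then x_D = 125/3 − (1/3)·62 = 21.
Price P = 211 − 83 = 128.
B's profit: (128 − 66)·62 = 3844.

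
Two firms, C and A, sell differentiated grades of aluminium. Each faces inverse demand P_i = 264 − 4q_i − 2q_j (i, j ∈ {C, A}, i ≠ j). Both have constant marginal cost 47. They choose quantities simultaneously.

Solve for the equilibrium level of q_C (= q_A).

Firm C's profit: π = q_C(264 − 4q_C − 2q_A) − 47q_C.
∂π/∂q_C = 217 − 8q_C − 2q_A = 0 ⇒ q_C = 27.125 − 0.25q_A.
By symmetry q_A = q_C; substituting into the reaction function, 1.25q_C = 27.125 and q_C = 21.7.

21.7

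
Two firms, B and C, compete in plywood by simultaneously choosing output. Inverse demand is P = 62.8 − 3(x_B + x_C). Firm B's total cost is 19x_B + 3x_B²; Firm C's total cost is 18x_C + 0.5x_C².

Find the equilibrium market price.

39.664

Firm B's profit: π = x_B(62.8 − 3(x_B + x_C)) − 19x_B − 3x_B².
∂π/∂x_B = 43.8 − 12x_B − 3x_C = 0, so x_B = 3.65 − 0.25x_C.
For C: ∂π/∂x_C = 44.8 − 7x_C − 3x_B = 0 ⇒ x_C = 6.4 − (3/7)x_B.
Substituting the second reaction function into the first: x_B = 3.65 − 0.25(6.4 − (3/7)x_B), which gives (25/28)x_B = 2.05 ⇒ x_B = 2.296.
Then x_C = 6.4 − (3/7)·2.296 = 5.416.
Equilibrium price: P = 62.8 − 3·7.712 = 39.664.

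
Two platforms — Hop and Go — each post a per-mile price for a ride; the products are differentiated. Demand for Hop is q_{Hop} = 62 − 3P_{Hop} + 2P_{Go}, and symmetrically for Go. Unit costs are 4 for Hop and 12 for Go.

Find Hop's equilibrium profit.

Hop's profit: π = (P_{Hop} − 4)(62 − 3P_{Hop} + 2P_{Go}).
∂π/∂P_{Hop} = 74 − 6P_{Hop} + 2P_{Go} = 0 ⇒ P_{Hop} = 37/3 + (1/3)P_{Go}.
Similarly P_{Go} = 49/3 + (1/3)P_{Hop}.
Plugging P_{Go} into Hop's best response: P_{Hop} = 37/3 + (1/3)(49/3 + (1/3)P_{Hop}) ⇒ (8/9)P_{Hop} = 160/9, so P_{Hop} = 20.
Then P_{Go} = 49/3 + (1/3)·20 = 23.
q_{Hop} = 62 − 3·20 + 2·23 = 48.
Profit = (20 − 4)·48 = 768.

768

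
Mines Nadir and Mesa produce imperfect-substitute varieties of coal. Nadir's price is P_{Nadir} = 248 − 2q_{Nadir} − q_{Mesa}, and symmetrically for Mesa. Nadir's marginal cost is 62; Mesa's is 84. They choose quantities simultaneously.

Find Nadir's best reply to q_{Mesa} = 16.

Mine Nadir's profit: π = q_{Nadir}(248 − 2q_{Nadir} − q_{Mesa}) − 62q_{Nadir}.
∂π/∂q_{Nadir} = 186 − 4q_{Nadir} − q_{Mesa} = 0 ⇒ q_{Nadir} = 46.5 − 0.25q_{Mesa}.
At q_{Mesa} = 16: q_{Nadir} = 46.5 − 0.25·16 = 42.5.

42.5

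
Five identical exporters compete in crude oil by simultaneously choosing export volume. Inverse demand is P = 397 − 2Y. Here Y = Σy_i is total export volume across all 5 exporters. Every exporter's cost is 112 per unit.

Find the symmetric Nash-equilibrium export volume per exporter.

A representative exporter's profit is π_i = y_i(397 − 2Y) − 112y_i, with Y = y_i + Σ_{j≠i} y_j.
First-order condition: 285 − 4y_i − 2Σ_{j≠i} y_j = 0.
In a symmetric equilibrium every exporter chooses the same y, so Σ_{j≠i} y_j = 4y. The condition becomes 285 − 12y = 0, giving y = 285/12 = 23.75.

23.75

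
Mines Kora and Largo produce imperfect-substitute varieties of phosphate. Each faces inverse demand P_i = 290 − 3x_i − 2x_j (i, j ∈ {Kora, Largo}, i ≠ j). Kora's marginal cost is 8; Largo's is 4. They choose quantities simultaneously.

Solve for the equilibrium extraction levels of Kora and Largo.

35, 36

Mine Kora's profit: π = x_{Kora}(290 − 3x_{Kora} − 2x_{Largo}) − 8x_{Kora}.
∂π/∂x_{Kora} = 282 − 6x_{Kora} − 2x_{Largo} = 0 ⇒ x_{Kora} = 47 − (1/3)x_{Largo}.
Similarly x_{Largo} = 143/3 − (1/3)x_{Kora}.
Substituting the second reaction function into the first: x_{Kora} = 47 − (1/3)(143/3 − (1/3)x_{Kora}), which gives (8/9)x_{Kora} = 280/9 ⇒ x_{Kora} = 35.
Then x_{Largo} = 143/3 − (1/3)·35 = 36.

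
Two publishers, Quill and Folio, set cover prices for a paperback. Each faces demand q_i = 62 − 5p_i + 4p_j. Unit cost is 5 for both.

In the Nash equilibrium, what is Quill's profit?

451.25

Quill's profit: π = (p_{Quill} − 5)(62 − 5p_{Quill} + 4p_{Folio}).
∂π/∂p_{Quill} = 87 − 10p_{Quill} + 4p_{Folio} = 0 ⇒ p_{Quill} = 8.7 + 0.4p_{Folio}.
By symmetry p_{Folio} = p_{Quill}; substituting into the reaction function, 0.6p_{Quill} = 8.7 and p_{Quill} = 14.5.
q_{Quill} = 62 − 5·14.5 + 4·14.5 = 47.5.
Profit = (14.5 − 5)·47.5 = 451.25.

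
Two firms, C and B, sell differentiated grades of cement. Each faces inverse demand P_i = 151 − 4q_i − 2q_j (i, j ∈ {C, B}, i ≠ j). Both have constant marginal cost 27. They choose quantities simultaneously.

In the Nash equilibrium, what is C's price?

76.6

Firm C's profit: π = q_C(151 − 4q_C − 2q_B) − 27q_C.
∂π/∂q_C = 124 − 8q_C − 2q_B = 0 ⇒ q_C = 15.5 − 0.25q_B.
Setting q_C = q_B in the reaction function: q_C = 15.5 − 0.25q_C, so q_C = 15.5 / 1.25 = 12.4.
P_C = 151 − 4·12.4 − 2·12.4 = 76.6.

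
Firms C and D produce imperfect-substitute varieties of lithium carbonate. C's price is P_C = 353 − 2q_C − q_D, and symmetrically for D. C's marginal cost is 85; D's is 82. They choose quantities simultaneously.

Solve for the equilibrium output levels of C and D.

Firm C's profit: π = q_C(353 − 2q_C − q_D) − 85q_C.
∂π/∂q_C = 268 − 4q_C − q_D = 0 ⇒ q_C = 67 − 0.25q_D.
Similarly q_D = 67.75 − 0.25q_C.
Plugging q_D into C's best response: q_C = 67 − 0.25(67.75 − 0.25q_C) ⇒ 0.9375q_C = 50.0625, so q_C = 53.4.
Then q_D = 67.75 − 0.25·53.4 = 54.4.

53.4, 54.4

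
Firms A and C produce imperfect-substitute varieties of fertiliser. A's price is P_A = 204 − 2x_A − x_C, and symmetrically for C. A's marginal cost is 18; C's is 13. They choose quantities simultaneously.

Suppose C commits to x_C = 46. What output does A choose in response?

35

Firm A's profit: π = x_A(204 − 2x_A − x_C) − 18x_A.
∂π/∂x_A = 186 − 4x_A − x_C = 0 ⇒ x_A = 46.5 − 0.25x_C.
At x_C = 46: x_A = 46.5 − 0.25·46 = 35.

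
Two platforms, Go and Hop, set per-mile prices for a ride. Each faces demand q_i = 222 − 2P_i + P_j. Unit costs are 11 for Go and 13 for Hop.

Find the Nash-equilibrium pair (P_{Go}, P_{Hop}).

Go's profit: π = (P_{Go} − 11)(222 − 2P_{Go} + P_{Hop}).
∂π/∂P_{Go} = 244 − 4P_{Go} + P_{Hop} = 0 ⇒ P_{Go} = 61 + 0.25P_{Hop}.
Similarly P_{Hop} = 62 + 0.25P_{Go}.
Substituting the second reaction function into the first: P_{Go} = 61 + 0.25(62 + 0.25P_{Go}), which gives 0.9375P_{Go} = 76.5 ⇒ P_{Go} = 81.6.
Then P_{Hop} = 62 + 0.25·81.6 = 82.4.

81.6, 82.4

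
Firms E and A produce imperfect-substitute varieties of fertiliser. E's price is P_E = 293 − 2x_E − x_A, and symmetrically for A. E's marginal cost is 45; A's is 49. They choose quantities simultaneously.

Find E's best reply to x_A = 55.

48.25

Firm E's profit: π = x_E(293 − 2x_E − x_A) − 45x_E.
∂π/∂x_E = 248 − 4x_E − x_A = 0 ⇒ x_E = 62 − 0.25x_A.
At x_A = 55: x_E = 62 − 0.25·55 = 48.25.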